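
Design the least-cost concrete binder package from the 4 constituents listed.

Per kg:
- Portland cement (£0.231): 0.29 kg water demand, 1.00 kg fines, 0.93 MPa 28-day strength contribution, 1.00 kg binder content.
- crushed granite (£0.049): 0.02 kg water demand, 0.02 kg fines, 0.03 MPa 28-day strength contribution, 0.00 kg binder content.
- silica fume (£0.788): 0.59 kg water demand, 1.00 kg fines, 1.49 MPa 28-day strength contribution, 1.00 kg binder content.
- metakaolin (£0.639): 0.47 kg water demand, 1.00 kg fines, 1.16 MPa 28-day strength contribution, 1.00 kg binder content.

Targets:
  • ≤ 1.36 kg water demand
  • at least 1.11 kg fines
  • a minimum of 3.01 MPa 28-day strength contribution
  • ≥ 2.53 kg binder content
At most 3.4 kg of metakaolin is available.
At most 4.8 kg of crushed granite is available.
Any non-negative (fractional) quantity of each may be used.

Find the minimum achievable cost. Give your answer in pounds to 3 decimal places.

Set it up as a linear program. Let x1 = kg of Portland cement, x2 = kg of crushed granite, x3 = kg of silica fume, x4 = kg of metakaolin.
min 0.231x1 + 0.049x2 + 0.788x3 + 0.639x4 subject to:
  0.29x1 + 0.02x2 + 0.59x3 + 0.47x4 ≤ 1.36   (water demand)
  1x1 + 0.02x2 + 1x3 + 1x4 ≥ 1.11   (fines)
  0.93x1 + 0.03x2 + 1.49x3 + 1.16x4 ≥ 3.01   (28-day strength contribution)
  1x1 + 1x3 + 1x4 ≥ 2.53   (binder content)
  x4 ≤ 3.4
  x2 ≤ 4.8
  x1, x2, x3, x4 ≥ 0.
The optimal basis is {Portland cement}; crushed granite, silica fume, metakaolin drop out. The 28-day strength contribution requirement is met with equality.
Solving gives x1 = 3.237.
Hence cost = 0.231·3.237 = £0.74775.

£0.748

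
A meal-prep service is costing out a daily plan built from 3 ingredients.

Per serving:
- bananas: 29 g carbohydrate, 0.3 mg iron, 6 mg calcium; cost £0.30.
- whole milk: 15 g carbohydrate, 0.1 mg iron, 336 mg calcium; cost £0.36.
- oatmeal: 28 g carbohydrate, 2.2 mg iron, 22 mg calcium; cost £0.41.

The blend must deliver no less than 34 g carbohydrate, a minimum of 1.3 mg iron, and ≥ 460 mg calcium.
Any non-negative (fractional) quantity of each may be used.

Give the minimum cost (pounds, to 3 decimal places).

Let x1 = servings of bananas, x2 = servings of whole milk, x3 = servings of oatmeal.
min 0.3x1 + 0.36x2 + 0.41x3 subject to:
  29x1 + 15x2 + 28x3 ≥ 34   (carbohydrate)
  0.3x1 + 0.1x2 + 2.2x3 ≥ 1.3   (iron)
  6x1 + 336x2 + 22x3 ≥ 460   (calcium)
  x1, x2, x3 ≥ 0.
The cheapest feasible vertex uses only whole milk, oatmeal; bananas is not used. There the iron and calcium constraints are tight.
Optimal quantities: whole milk = 1.334 servings, oatmeal = 0.5303 servings.
Hence cost = 0.36·1.334 + 0.41·0.5303 = £0.69766.

£0.698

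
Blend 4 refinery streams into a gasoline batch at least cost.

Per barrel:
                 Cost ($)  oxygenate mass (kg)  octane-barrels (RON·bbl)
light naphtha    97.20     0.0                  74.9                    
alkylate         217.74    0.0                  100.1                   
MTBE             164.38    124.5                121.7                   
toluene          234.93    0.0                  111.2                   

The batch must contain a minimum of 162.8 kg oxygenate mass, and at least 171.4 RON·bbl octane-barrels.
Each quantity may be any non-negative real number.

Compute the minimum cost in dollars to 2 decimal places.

Treat it as an LP. Let x1 = barrels of light naphtha, x2 = barrels of alkylate, x3 = barrels of MTBE, x4 = barrels of toluene.
Minimize 97.2x1 + 217.74x2 + 164.38x3 + 234.93x4 subject to:
  124.5x3 ≥ 162.8   (oxygenate mass)
  74.9x1 + 100.1x2 + 121.7x3 + 111.2x4 ≥ 171.4   (octane-barrels)
  x1, x2, x3, x4 ≥ 0.
The optimal basis is {light naphtha, MTBE}; alkylate, toluene drop out. There the oxygenate mass and octane-barrels constraints are tight.
So light naphtha = 0.163703 barrels, MTBE = 1.30763 barrels.
Objective = 97.2·0.163703 + 164.38·1.30763 = 230.8602.

$230.86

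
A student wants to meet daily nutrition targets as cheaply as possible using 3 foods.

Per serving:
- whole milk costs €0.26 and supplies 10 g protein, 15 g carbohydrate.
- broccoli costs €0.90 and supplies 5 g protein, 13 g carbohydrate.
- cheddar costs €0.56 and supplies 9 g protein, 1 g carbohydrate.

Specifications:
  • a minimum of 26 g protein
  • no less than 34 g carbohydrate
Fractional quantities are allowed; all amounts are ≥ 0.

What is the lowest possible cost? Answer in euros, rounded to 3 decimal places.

€0.676

Set it up as a linear program. Let x1 = servings of whole milk, x2 = servings of broccoli, x3 = servings of cheddar.
min 0.26x1 + 0.9x2 + 0.56x3 subject to:
  10x1 + 5x2 + 9x3 ≥ 26   (protein)
  15x1 + 13x2 + 1x3 ≥ 34   (carbohydrate)
  x1, x2, x3 ≥ 0.
The optimal basis is {whole milk}; broccoli, cheddar drop out. Binding constraint: protein.
So whole milk = 2.6 servings.
Cost = 0.26·2.6 = 0.67600.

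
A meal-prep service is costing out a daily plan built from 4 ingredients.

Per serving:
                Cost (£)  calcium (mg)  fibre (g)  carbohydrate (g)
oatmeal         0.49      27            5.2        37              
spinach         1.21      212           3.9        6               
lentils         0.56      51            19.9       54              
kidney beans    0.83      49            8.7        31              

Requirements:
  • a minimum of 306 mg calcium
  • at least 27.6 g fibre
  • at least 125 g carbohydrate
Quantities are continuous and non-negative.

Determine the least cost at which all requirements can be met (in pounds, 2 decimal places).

£2.34

Set it up as a linear program. Let x1 = servings of oatmeal, x2 = servings of spinach, x3 = servings of lentils, x4 = servings of kidney beans.
min 0.49x1 + 1.21x2 + 0.56x3 + 0.83x4 with:
  27x1 + 212x2 + 51x3 + 49x4 ≥ 306   (calcium)
  5.2x1 + 3.9x2 + 19.9x3 + 8.7x4 ≥ 27.6   (fibre)
  37x1 + 6x2 + 54x3 + 31x4 ≥ 125   (carbohydrate)
  x1, x2, x3, x4 ≥ 0.
The minimum-cost mix takes nothing from oatmeal, kidney beans — only spinach, lentils. Binding constraints: calcium and carbohydrate.
That vertex is x2 = 0.9109, x3 = 2.214.
Objective = 1.21·0.9109 + 0.56·2.214 = 2.3420.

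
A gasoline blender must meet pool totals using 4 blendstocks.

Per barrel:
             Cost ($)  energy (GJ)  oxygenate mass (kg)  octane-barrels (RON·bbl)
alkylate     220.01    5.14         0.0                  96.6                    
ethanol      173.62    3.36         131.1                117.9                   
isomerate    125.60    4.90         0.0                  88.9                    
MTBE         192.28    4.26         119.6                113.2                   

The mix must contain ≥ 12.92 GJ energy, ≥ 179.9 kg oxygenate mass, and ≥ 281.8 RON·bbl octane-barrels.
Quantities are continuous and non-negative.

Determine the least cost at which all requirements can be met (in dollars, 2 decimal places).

Let x1 = barrels of alkylate, x2 = barrels of ethanol, x3 = barrels of isomerate, x4 = barrels of MTBE.
Minimise 220.01x1 + 173.62x2 + 125.6x3 + 192.28x4 s.t.:
  5.14x1 + 3.36x2 + 4.9x3 + 4.26x4 ≥ 12.92   (energy)
  131.1x2 + 119.6x4 ≥ 179.9   (oxygenate mass)
  96.6x1 + 117.9x2 + 88.9x3 + 113.2x4 ≥ 281.8   (octane-barrels)
  x1, x2, x3, x4 ≥ 0.
The cheapest feasible vertex uses only ethanol, isomerate; alkylate, MTBE are not used. Binding constraints: energy and oxygenate mass.
Solving gives x2 = 1.37223, x3 = 1.69577.
Total cost: 173.62·1.37223 + 125.6·1.69577 = 451.2353.

$451.24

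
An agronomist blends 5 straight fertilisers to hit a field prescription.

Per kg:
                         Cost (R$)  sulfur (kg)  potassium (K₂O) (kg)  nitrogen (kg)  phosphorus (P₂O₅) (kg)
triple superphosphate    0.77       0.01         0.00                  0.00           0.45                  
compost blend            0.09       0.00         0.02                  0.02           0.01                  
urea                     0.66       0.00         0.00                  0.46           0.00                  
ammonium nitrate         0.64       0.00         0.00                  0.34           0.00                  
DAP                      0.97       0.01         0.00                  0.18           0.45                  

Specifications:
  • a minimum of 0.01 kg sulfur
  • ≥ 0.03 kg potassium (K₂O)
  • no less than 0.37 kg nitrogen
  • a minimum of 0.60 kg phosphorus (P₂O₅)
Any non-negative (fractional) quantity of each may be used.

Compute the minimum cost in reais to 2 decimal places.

R$1.55

Let x1 = kg of triple superphosphate, x2 = kg of compost blend, x3 = kg of urea, x4 = kg of ammonium nitrate, x5 = kg of DAP.
Minimize 0.77x1 + 0.09x2 + 0.66x3 + 0.64x4 + 0.97x5 subject to:
  0.01x1 + 0.01x5 ≥ 0.01   (sulfur)
  0.02x2 ≥ 0.03   (potassium (K₂O))
  0.02x2 + 0.46x3 + 0.34x4 + 0.18x5 ≥ 0.37   (nitrogen)
  0.45x1 + 0.01x2 + 0.45x5 ≥ 0.6   (phosphorus (P₂O₅))
  x1, x2, x3, x4, x5 ≥ 0.
The optimal basis is {compost blend, urea, DAP}; triple superphosphate, ammonium nitrate drop out. The potassium (K₂O), nitrogen, phosphorus (P₂O₅) requirements are met with equality.
Optimal quantities: compost blend = 1.5 kg, urea = 0.2304 kg, DAP = 1.3 kg.
Total cost: 0.09·1.5 + 0.66·0.2304 + 0.97·1.3 = 1.5481.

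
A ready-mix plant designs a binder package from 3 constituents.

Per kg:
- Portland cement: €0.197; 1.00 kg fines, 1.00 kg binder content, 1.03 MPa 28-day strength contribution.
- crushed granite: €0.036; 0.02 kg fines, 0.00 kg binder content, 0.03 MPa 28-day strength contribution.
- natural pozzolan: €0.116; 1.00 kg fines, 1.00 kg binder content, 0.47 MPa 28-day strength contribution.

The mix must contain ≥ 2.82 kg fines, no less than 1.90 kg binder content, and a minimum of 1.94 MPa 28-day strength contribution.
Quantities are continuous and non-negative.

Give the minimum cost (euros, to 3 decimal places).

€0.416

Let x1 = kg of Portland cement, x2 = kg of crushed granite, x3 = kg of natural pozzolan.
Minimize 0.197x1 + 0.036x2 + 0.116x3 subject to:
  1x1 + 0.02x2 + 1x3 ≥ 2.82   (fines)
  1x1 + 1x3 ≥ 1.9   (binder content)
  1.03x1 + 0.03x2 + 0.47x3 ≥ 1.94   (28-day strength contribution)
  x1, x2, x3 ≥ 0.
At the optimum only Portland cement, natural pozzolan are positive (crushed granite = 0). The fines and 28-day strength contribution requirements are met with equality.
That vertex is x1 = 1.098, x3 = 1.722.
Objective = 0.197·1.098 + 0.116·1.722 = 0.41606.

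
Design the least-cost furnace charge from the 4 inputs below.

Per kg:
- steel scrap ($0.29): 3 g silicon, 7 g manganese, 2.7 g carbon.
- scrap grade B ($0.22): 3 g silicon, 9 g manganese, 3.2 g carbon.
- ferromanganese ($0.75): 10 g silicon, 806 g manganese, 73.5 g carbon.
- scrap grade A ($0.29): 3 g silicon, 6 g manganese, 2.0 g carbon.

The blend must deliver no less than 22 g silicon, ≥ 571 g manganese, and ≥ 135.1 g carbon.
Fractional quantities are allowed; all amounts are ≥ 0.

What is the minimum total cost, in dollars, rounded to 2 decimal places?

$1.64

Let x1 = kg of steel scrap, x2 = kg of scrap grade B, x3 = kg of ferromanganese, x4 = kg of scrap grade A.
Minimise 0.29x1 + 0.22x2 + 0.75x3 + 0.29x4 with:
  3x1 + 3x2 + 10x3 + 3x4 ≥ 22   (silicon)
  7x1 + 9x2 + 806x3 + 6x4 ≥ 571   (manganese)
  2.7x1 + 3.2x2 + 73.5x3 + 2x4 ≥ 135.1   (carbon)
  x1, x2, x3, x4 ≥ 0.
The minimum-cost mix takes nothing from steel scrap, scrap grade A — only scrap grade B, ferromanganese. Binding constraints: silicon and carbon.
Optimal quantities: scrap grade B = 1.411 kg, ferromanganese = 1.777 kg.
Objective = 0.22·1.411 + 0.75·1.777 = 1.6432.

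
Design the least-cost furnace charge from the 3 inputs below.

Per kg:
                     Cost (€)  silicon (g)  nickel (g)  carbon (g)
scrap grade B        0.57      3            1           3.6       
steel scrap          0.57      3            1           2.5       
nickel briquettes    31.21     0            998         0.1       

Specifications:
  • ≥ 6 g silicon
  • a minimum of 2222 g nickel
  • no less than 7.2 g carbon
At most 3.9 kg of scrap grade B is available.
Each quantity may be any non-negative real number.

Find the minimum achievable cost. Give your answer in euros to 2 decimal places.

Treat it as an LP. Let x1 = kg of scrap grade B, x2 = kg of steel scrap, x3 = kg of nickel briquettes.
min 0.57x1 + 0.57x2 + 31.21x3 with:
  3x1 + 3x2 ≥ 6   (silicon)
  1x1 + 1x2 + 998x3 ≥ 2222   (nickel)
  3.6x1 + 2.5x2 + 0.1x3 ≥ 7.2   (carbon)
  x1 ≤ 3.9
  x1, x2, x3 ≥ 0.
The minimum-cost mix takes nothing from steel scrap — only scrap grade B, nickel briquettes. The silicon and nickel requirements are met with equality.
Optimal quantities: scrap grade B = 2 kg, nickel briquettes = 2.22445 kg.
Hence cost = 0.57·2 + 31.21·2.22445 = €70.5651.

€70.57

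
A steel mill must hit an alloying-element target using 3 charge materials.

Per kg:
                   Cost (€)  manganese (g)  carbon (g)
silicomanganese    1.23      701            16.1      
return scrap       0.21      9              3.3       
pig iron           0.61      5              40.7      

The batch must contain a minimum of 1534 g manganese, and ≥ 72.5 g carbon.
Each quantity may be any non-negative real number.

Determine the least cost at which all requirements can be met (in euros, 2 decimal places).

Set it up as a linear program. Let x1 = kg of silicomanganese, x2 = kg of return scrap, x3 = kg of pig iron.
Minimize 1.23x1 + 0.21x2 + 0.61x3 subject to:
  701x1 + 9x2 + 5x3 ≥ 1534   (manganese)
  16.1x1 + 3.3x2 + 40.7x3 ≥ 72.5   (carbon)
  x1, x2, x3 ≥ 0.
The optimal basis is {silicomanganese, pig iron}; return scrap drops out. The manganese and carbon requirements are met with equality.
So silicomanganese = 2.182 kg, pig iron = 0.9183 kg.
Hence cost = 1.23·2.182 + 0.61·0.9183 = €3.2440.

€3.24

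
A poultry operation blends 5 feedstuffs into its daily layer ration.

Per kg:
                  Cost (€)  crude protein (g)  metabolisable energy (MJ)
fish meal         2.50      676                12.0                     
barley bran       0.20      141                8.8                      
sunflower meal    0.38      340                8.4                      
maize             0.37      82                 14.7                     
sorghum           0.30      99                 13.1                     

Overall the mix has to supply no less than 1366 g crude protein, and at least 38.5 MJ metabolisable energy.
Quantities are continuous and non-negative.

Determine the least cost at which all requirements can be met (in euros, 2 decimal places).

Set it up as a linear program. Let x1 = kg of fish meal, x2 = kg of barley bran, x3 = kg of sunflower meal, x4 = kg of maize, x5 = kg of sorghum.
min 2.5x1 + 0.2x2 + 0.38x3 + 0.37x4 + 0.3x5 with:
  676x1 + 141x2 + 340x3 + 82x4 + 99x5 ≥ 1366   (crude protein)
  12x1 + 8.8x2 + 8.4x3 + 14.7x4 + 13.1x5 ≥ 38.5   (metabolisable energy)
  x1, x2, x3, x4, x5 ≥ 0.
At the optimum only barley bran, sunflower meal are positive (fish meal, maize, sorghum = 0). Binding constraints: crude protein and metabolisable energy.
That vertex is x2 = 0.8938, x3 = 3.647.
Cost = 0.2·0.8938 + 0.38·3.647 = 1.5646.

€1.56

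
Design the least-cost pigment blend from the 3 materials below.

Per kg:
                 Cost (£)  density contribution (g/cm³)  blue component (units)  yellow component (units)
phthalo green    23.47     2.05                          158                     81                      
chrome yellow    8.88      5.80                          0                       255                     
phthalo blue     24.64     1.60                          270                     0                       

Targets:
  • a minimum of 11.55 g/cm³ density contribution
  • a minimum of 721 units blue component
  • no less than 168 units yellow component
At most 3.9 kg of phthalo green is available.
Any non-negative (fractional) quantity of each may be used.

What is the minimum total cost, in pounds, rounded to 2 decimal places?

Set it up as a linear program. Let x1 = kg of phthalo green, x2 = kg of chrome yellow, x3 = kg of phthalo blue.
Minimize 23.47x1 + 8.88x2 + 24.64x3 subject to:
  2.05x1 + 5.8x2 + 1.6x3 ≥ 11.55   (density contribution)
  158x1 + 270x3 ≥ 721   (blue component)
  81x1 + 255x2 ≥ 168   (yellow component)
  x1 ≤ 3.9
  x1, x2, x3 ≥ 0.
The cheapest feasible vertex uses only chrome yellow, phthalo blue; phthalo green is not used. There the density contribution and blue component constraints are tight.
So chrome yellow = 1.2547 kg, phthalo blue = 2.6704 kg.
Cost = 8.88·1.2547 + 24.64·2.6704 = 76.9404.

£76.94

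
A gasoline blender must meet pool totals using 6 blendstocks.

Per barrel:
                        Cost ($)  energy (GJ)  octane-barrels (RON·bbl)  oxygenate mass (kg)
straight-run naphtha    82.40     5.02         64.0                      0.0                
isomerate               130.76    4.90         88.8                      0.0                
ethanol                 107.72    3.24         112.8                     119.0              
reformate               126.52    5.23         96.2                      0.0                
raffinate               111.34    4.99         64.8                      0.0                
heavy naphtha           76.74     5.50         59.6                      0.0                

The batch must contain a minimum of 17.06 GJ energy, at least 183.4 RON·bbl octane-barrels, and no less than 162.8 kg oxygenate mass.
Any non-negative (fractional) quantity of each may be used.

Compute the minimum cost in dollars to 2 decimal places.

Let x1 = barrels of straight-run naphtha, x2 = barrels of isomerate, x3 = barrels of ethanol, x4 = barrels of reformate, x5 = barrels of raffinate, x6 = barrels of heavy naphtha.
min 82.4x1 + 130.76x2 + 107.72x3 + 126.52x4 + 111.34x5 + 76.74x6 s.t.:
  5.02x1 + 4.9x2 + 3.24x3 + 5.23x4 + 4.99x5 + 5.5x6 ≥ 17.06   (energy)
  64x1 + 88.8x2 + 112.8x3 + 96.2x4 + 64.8x5 + 59.6x6 ≥ 183.4   (octane-barrels)
  119x3 ≥ 162.8   (oxygenate mass)
  x1, x2, x3, x4, x5, x6 ≥ 0.
The cheapest feasible vertex uses only ethanol, heavy naphtha; straight-run naphtha, isomerate, reformate, raffinate are not used. The energy and oxygenate mass requirements are met with equality.
That vertex is x3 = 1.368, x6 = 2.296.
Hence cost = 107.72·1.368 + 76.74·2.296 = $323.5560.

$323.56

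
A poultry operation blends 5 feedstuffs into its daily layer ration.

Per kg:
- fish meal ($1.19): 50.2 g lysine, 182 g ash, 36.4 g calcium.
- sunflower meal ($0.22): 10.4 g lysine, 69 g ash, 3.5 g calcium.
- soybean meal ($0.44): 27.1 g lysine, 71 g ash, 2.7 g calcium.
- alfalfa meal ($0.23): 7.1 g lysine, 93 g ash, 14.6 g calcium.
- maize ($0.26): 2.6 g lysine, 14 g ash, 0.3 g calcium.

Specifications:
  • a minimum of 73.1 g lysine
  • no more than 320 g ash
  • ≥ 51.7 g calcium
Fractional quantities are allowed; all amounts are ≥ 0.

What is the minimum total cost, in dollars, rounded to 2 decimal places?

$1.66

Let x1 = kg of fish meal, x2 = kg of sunflower meal, x3 = kg of soybean meal, x4 = kg of alfalfa meal, x5 = kg of maize.
Minimise 1.19x1 + 0.22x2 + 0.44x3 + 0.23x4 + 0.26x5 s.t.:
  50.2x1 + 10.4x2 + 27.1x3 + 7.1x4 + 2.6x5 ≥ 73.1   (lysine)
  182x1 + 69x2 + 71x3 + 93x4 + 14x5 ≤ 320   (ash)
  36.4x1 + 3.5x2 + 2.7x3 + 14.6x4 + 0.3x5 ≥ 51.7   (calcium)
  x1, x2, x3, x4, x5 ≥ 0.
The minimum-cost mix takes nothing from sunflower meal, maize — only fish meal, soybean meal, alfalfa meal. Binding constraints: lysine, ash, calcium.
That vertex is x1 = 0.9296, x3 = 0.6883, x4 = 1.096.
Objective = 1.19·0.9296 + 0.44·0.6883 + 0.23·1.096 = 1.6612.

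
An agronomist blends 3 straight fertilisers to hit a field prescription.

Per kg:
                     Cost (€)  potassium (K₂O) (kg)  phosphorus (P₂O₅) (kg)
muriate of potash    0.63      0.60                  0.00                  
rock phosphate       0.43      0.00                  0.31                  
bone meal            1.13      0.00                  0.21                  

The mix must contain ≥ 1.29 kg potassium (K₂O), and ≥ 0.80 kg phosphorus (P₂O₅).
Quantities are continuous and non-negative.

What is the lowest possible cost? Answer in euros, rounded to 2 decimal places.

Let x1 = kg of muriate of potash, x2 = kg of rock phosphate, x3 = kg of bone meal.
Minimize 0.63x1 + 0.43x2 + 1.13x3 with:
  0.6x1 ≥ 1.29   (potassium (K₂O))
  0.31x2 + 0.21x3 ≥ 0.8   (phosphorus (P₂O₅))
  x1, x2, x3 ≥ 0.
The optimal basis is {muriate of potash, rock phosphate}; bone meal drops out. There the potassium (K₂O) and phosphorus (P₂O₅) constraints are tight.
Solving gives x1 = 2.15, x2 = 2.581.
Hence cost = 0.63·2.15 + 0.43·2.581 = €2.4643.

€2.46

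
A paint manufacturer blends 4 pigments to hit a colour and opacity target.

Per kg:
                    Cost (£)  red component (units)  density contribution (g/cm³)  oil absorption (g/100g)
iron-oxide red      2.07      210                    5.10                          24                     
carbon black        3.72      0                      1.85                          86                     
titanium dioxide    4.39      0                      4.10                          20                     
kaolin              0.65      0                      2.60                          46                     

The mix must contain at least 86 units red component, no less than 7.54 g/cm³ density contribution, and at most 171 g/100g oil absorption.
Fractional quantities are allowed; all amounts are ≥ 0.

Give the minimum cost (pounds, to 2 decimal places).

£2.21

Let x1 = kg of iron-oxide red, x2 = kg of carbon black, x3 = kg of titanium dioxide, x4 = kg of kaolin.
Minimize 2.07x1 + 3.72x2 + 4.39x3 + 0.65x4 with:
  210x1 ≥ 86   (red component)
  5.1x1 + 1.85x2 + 4.1x3 + 2.6x4 ≥ 7.54   (density contribution)
  24x1 + 86x2 + 20x3 + 46x4 ≤ 171   (oil absorption)
  x1, x2, x3, x4 ≥ 0.
At the optimum only iron-oxide red, kaolin are positive (carbon black, titanium dioxide = 0). There the red component and density contribution constraints are tight.
That vertex is x1 = 0.4095, x4 = 2.097.
Total cost: 2.07·0.4095 + 0.65·2.097 = 2.2107.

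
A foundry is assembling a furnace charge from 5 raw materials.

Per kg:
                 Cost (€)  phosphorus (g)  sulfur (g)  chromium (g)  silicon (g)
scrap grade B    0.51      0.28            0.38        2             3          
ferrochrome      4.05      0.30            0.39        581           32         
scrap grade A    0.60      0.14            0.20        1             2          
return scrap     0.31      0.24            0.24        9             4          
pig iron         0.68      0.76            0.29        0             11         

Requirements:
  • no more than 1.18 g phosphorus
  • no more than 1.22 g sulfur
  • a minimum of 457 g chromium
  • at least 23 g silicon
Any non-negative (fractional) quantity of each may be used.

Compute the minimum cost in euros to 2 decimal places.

Let x1 = kg of scrap grade B, x2 = kg of ferrochrome, x3 = kg of scrap grade A, x4 = kg of return scrap, x5 = kg of pig iron.
min 0.51x1 + 4.05x2 + 0.6x3 + 0.31x4 + 0.68x5 subject to:
  0.28x1 + 0.3x2 + 0.14x3 + 0.24x4 + 0.76x5 ≤ 1.18   (phosphorus)
  0.38x1 + 0.39x2 + 0.2x3 + 0.24x4 + 0.29x5 ≤ 1.22   (sulfur)
  2x1 + 581x2 + 1x3 + 9x4 ≥ 457   (chromium)
  3x1 + 32x2 + 2x3 + 4x4 + 11x5 ≥ 23   (silicon)
  x1, x2, x3, x4, x5 ≥ 0.
At the optimum only ferrochrome is positive (scrap grade B, scrap grade A, return scrap, pig iron = 0). Binding constraint: chromium.
Solving gives x2 = 0.7866.
Total cost: 4.05·0.7866 = 3.1857.

€3.19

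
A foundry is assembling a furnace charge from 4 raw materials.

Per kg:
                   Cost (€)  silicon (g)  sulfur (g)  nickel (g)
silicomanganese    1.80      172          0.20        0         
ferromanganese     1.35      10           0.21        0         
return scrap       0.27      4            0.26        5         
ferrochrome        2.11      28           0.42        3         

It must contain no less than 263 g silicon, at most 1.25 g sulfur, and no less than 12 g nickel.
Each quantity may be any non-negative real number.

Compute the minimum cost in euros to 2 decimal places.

Let x1 = kg of silicomanganese, x2 = kg of ferromanganese, x3 = kg of return scrap, x4 = kg of ferrochrome.
Minimize 1.8x1 + 1.35x2 + 0.27x3 + 2.11x4 s.t.:
  172x1 + 10x2 + 4x3 + 28x4 ≥ 263   (silicon)
  0.2x1 + 0.21x2 + 0.26x3 + 0.42x4 ≤ 1.25   (sulfur)
  5x3 + 3x4 ≥ 12   (nickel)
  x1, x2, x3, x4 ≥ 0.
The cheapest feasible vertex uses only silicomanganese, return scrap; ferromanganese, ferrochrome are not used. Binding constraints: silicon and nickel.
So silicomanganese = 1.473 kg, return scrap = 2.4 kg.
Hence cost = 1.8·1.473 + 0.27·2.4 = €3.2994.

€3.30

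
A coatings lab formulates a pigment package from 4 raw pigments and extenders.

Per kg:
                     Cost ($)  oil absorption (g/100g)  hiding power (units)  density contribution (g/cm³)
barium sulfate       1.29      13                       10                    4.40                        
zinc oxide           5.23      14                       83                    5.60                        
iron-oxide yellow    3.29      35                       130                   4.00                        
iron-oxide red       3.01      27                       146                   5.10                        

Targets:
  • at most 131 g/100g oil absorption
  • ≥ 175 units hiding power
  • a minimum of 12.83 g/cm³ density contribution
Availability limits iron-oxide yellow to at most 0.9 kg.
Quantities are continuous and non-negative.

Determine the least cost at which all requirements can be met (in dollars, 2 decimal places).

Let x1 = kg of barium sulfate, x2 = kg of zinc oxide, x3 = kg of iron-oxide yellow, x4 = kg of iron-oxide red.
Minimise 1.29x1 + 5.23x2 + 3.29x3 + 3.01x4 subject to:
  13x1 + 14x2 + 35x3 + 27x4 ≤ 131   (oil absorption)
  10x1 + 83x2 + 130x3 + 146x4 ≥ 175   (hiding power)
  4.4x1 + 5.6x2 + 4x3 + 5.1x4 ≥ 12.83   (density contribution)
  x3 ≤ 0.9
  x1, x2, x3, x4 ≥ 0.
The minimum-cost mix takes nothing from zinc oxide, iron-oxide yellow — only barium sulfate, iron-oxide red. There the hiding power and density contribution constraints are tight.
That vertex is x1 = 1.6582, x4 = 1.0851.
Cost = 1.29·1.6582 + 3.01·1.0851 = 5.4052.

$5.41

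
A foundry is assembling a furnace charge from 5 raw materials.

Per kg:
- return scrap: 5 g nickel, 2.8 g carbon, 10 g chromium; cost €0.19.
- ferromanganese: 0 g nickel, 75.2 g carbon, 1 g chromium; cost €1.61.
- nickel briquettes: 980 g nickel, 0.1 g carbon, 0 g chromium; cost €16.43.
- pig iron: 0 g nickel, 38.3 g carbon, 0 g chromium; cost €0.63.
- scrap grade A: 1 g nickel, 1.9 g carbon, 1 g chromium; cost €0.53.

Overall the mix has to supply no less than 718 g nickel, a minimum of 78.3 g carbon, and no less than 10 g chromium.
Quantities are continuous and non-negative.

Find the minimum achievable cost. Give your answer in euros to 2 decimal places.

€13.38

This is a linear program. Let x1 = kg of return scrap, x2 = kg of ferromanganese, x3 = kg of nickel briquettes, x4 = kg of pig iron, x5 = kg of scrap grade A.
Minimise 0.19x1 + 1.61x2 + 16.43x3 + 0.63x4 + 0.53x5 with:
  5x1 + 980x3 + 1x5 ≥ 718   (nickel)
  2.8x1 + 75.2x2 + 0.1x3 + 38.3x4 + 1.9x5 ≥ 78.3   (carbon)
  10x1 + 1x2 + 1x5 ≥ 10   (chromium)
  x1, x2, x3, x4, x5 ≥ 0.
The cheapest feasible vertex uses only return scrap, nickel briquettes, pig iron; ferromanganese, scrap grade A are not used. There the nickel, carbon, chromium constraints are tight.
So return scrap = 1 kg, nickel briquettes = 0.7276 kg, pig iron = 1.969 kg.
Objective = 0.19·1 + 16.43·0.7276 + 0.63·1.969 = 13.3849.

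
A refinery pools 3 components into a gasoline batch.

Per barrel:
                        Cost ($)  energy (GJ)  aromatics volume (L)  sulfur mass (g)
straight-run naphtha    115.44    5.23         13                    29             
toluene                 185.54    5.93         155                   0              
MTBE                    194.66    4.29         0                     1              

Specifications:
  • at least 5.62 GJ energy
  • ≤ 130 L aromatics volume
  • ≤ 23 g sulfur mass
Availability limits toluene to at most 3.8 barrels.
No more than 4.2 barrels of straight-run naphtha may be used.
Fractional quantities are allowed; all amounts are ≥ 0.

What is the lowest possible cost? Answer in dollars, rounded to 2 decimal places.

$137.61

Set it up as a linear program. Let x1 = barrels of straight-run naphtha, x2 = barrels of toluene, x3 = barrels of MTBE.
Minimise 115.44x1 + 185.54x2 + 194.66x3 s.t.:
  5.23x1 + 5.93x2 + 4.29x3 ≥ 5.62   (energy)
  13x1 + 155x2 ≤ 130   (aromatics volume)
  29x1 + 1x3 ≤ 23   (sulfur mass)
  x2 ≤ 3.8
  x1 ≤ 4.2
  x1, x2, x3 ≥ 0.
The optimal basis is {straight-run naphtha, toluene}; MTBE drops out. There the energy and sulfur mass constraints are tight.
So straight-run naphtha = 0.7931 barrels, toluene = 0.2482 barrels.
Cost = 115.44·0.7931 + 185.54·0.2482 = 137.6065.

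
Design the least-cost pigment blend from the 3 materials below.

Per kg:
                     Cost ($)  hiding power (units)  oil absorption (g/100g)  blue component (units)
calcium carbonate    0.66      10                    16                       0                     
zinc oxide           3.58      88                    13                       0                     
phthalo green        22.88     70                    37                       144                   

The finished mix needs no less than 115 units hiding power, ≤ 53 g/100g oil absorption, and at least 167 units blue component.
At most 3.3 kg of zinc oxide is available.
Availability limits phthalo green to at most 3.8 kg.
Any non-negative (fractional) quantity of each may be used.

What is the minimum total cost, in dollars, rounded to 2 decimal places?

$27.91

Let x1 = kg of calcium carbonate, x2 = kg of zinc oxide, x3 = kg of phthalo green.
min 0.66x1 + 3.58x2 + 22.88x3 s.t.:
  10x1 + 88x2 + 70x3 ≥ 115   (hiding power)
  16x1 + 13x2 + 37x3 ≤ 53   (oil absorption)
  144x3 ≥ 167   (blue component)
  x2 ≤ 3.3
  x3 ≤ 3.8
  x1, x2, x3 ≥ 0.
The minimum-cost mix takes nothing from calcium carbonate — only zinc oxide, phthalo green. There the hiding power and blue component constraints are tight.
So zinc oxide = 0.38431 kg, phthalo green = 1.1597 kg.
Hence cost = 3.58·0.38431 + 22.88·1.1597 = $27.9098.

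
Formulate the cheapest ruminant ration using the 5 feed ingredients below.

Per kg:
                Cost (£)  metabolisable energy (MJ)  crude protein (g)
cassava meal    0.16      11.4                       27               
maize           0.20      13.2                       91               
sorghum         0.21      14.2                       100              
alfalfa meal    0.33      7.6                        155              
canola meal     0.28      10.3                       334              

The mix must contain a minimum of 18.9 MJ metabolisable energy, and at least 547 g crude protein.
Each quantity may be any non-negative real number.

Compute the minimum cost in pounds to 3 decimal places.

This is a linear program. Let x1 = kg of cassava meal, x2 = kg of maize, x3 = kg of sorghum, x4 = kg of alfalfa meal, x5 = kg of canola meal.
Minimize 0.16x1 + 0.2x2 + 0.21x3 + 0.33x4 + 0.28x5 s.t.:
  11.4x1 + 13.2x2 + 14.2x3 + 7.6x4 + 10.3x5 ≥ 18.9   (metabolisable energy)
  27x1 + 91x2 + 100x3 + 155x4 + 334x5 ≥ 547   (crude protein)
  x1, x2, x3, x4, x5 ≥ 0.
The cheapest feasible vertex uses only sorghum, canola meal; cassava meal, maize, alfalfa meal are not used. Binding constraints: metabolisable energy and crude protein.
Optimal quantities: sorghum = 0.1827 kg, canola meal = 1.583 kg.
Hence cost = 0.21·0.1827 + 0.28·1.583 = £0.48161.

£0.482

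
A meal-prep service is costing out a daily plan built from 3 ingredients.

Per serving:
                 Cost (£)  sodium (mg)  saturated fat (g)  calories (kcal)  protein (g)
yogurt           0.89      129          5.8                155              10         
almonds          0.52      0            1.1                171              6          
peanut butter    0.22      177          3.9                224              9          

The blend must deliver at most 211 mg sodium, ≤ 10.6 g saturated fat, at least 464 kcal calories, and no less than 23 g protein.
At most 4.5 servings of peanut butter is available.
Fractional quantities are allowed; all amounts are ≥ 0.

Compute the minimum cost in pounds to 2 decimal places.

£1.33

Let x1 = servings of yogurt, x2 = servings of almonds, x3 = servings of peanut butter.
Minimize 0.89x1 + 0.52x2 + 0.22x3 with:
  129x1 + 177x3 ≤ 211   (sodium)
  5.8x1 + 1.1x2 + 3.9x3 ≤ 10.6   (saturated fat)
  155x1 + 171x2 + 224x3 ≥ 464   (calories)
  10x1 + 6x2 + 9x3 ≥ 23   (protein)
  x3 ≤ 4.5
  x1, x2, x3 ≥ 0.
At the optimum only almonds, peanut butter are positive (yogurt = 0). There the sodium and protein constraints are tight.
That vertex is x2 = 2.045, x3 = 1.192.
Cost = 0.52·2.045 + 0.22·1.192 = 1.3256.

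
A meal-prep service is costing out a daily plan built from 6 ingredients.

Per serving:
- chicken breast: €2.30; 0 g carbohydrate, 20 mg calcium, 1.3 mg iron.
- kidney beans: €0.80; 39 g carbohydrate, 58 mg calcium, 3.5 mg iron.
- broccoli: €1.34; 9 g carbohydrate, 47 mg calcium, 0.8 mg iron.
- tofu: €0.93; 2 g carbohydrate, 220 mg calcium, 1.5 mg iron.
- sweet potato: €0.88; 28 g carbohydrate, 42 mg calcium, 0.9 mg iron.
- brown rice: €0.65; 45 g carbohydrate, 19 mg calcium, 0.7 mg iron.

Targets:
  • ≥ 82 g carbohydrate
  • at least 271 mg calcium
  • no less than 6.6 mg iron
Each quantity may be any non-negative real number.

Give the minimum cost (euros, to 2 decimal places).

€2.25

Let x1 = servings of chicken breast, x2 = servings of kidney beans, x3 = servings of broccoli, x4 = servings of tofu, x5 = servings of sweet potato, x6 = servings of brown rice.
Minimize 2.3x1 + 0.8x2 + 1.34x3 + 0.93x4 + 0.88x5 + 0.65x6 with:
  39x2 + 9x3 + 2x4 + 28x5 + 45x6 ≥ 82   (carbohydrate)
  20x1 + 58x2 + 47x3 + 220x4 + 42x5 + 19x6 ≥ 271   (calcium)
  1.3x1 + 3.5x2 + 0.8x3 + 1.5x4 + 0.9x5 + 0.7x6 ≥ 6.6   (iron)
  x1, x2, x3, x4, x5, x6 ≥ 0.
At the optimum only kidney beans, tofu, brown rice are positive (chicken breast, broccoli, sweet potato = 0). The carbohydrate, calcium, iron requirements are met with equality.
Solving gives x2 = 1.43, x4 = 0.8075, x6 = 0.5468.
Total cost: 0.8·1.43 + 0.93·0.8075 + 0.65·0.5468 = 2.2504.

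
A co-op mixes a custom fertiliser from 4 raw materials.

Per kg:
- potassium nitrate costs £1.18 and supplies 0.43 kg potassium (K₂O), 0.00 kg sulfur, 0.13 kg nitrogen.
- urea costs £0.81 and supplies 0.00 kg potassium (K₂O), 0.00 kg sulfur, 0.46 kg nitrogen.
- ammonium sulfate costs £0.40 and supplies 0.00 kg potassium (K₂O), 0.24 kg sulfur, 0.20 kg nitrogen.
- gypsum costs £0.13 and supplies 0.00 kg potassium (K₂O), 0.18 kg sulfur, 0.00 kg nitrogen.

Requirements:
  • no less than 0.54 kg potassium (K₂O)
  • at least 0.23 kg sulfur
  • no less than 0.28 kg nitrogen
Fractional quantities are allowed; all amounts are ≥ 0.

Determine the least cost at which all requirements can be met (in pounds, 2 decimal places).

Let x1 = kg of potassium nitrate, x2 = kg of urea, x3 = kg of ammonium sulfate, x4 = kg of gypsum.
Minimise 1.18x1 + 0.81x2 + 0.4x3 + 0.13x4 s.t.:
  0.43x1 ≥ 0.54   (potassium (K₂O))
  0.24x3 + 0.18x4 ≥ 0.23   (sulfur)
  0.13x1 + 0.46x2 + 0.2x3 ≥ 0.28   (nitrogen)
  x1, x2, x3, x4 ≥ 0.
The cheapest feasible vertex uses only potassium nitrate, ammonium sulfate, gypsum; urea is not used. There the potassium (K₂O), sulfur, nitrogen constraints are tight.
Solving gives x1 = 1.256, x3 = 0.5837, x4 = 0.4995.
Total cost: 1.18·1.256 + 0.4·0.5837 + 0.13·0.4995 = 1.7805.

£1.78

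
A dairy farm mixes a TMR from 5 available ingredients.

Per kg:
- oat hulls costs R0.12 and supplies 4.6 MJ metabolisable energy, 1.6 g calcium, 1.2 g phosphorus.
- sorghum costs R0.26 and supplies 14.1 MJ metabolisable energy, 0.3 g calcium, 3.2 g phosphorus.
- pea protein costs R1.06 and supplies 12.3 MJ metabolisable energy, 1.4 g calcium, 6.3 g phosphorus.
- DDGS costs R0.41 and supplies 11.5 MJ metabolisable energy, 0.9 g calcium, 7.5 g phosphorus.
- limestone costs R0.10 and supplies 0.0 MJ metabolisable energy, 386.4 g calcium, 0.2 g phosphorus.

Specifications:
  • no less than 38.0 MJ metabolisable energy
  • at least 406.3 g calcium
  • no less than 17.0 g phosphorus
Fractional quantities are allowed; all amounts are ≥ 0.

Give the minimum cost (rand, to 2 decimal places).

R1.14

Let x1 = kg of oat hulls, x2 = kg of sorghum, x3 = kg of pea protein, x4 = kg of DDGS, x5 = kg of limestone.
min 0.12x1 + 0.26x2 + 1.06x3 + 0.41x4 + 0.1x5 with:
  4.6x1 + 14.1x2 + 12.3x3 + 11.5x4 ≥ 38   (metabolisable energy)
  1.6x1 + 0.3x2 + 1.4x3 + 0.9x4 + 386.4x5 ≥ 406.3   (calcium)
  1.2x1 + 3.2x2 + 6.3x3 + 7.5x4 + 0.2x5 ≥ 17   (phosphorus)
  x1, x2, x3, x4, x5 ≥ 0.
At the optimum only sorghum, DDGS, limestone are positive (oat hulls, pea protein = 0). Binding constraints: metabolisable energy, calcium, phosphorus.
That vertex is x2 = 1.333, x4 = 1.67, x5 = 1.047.
Objective = 0.26·1.333 + 0.41·1.67 + 0.1·1.047 = 1.1360.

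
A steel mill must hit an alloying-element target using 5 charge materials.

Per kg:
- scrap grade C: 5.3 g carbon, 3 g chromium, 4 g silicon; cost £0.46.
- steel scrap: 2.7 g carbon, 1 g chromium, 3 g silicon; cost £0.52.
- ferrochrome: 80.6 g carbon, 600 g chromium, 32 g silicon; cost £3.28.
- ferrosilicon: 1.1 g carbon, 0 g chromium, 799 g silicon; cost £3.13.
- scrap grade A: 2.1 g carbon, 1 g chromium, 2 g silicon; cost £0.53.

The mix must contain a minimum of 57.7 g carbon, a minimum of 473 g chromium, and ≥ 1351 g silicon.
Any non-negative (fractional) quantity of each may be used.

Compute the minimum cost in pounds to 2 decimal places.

Set it up as a linear program. Let x1 = kg of scrap grade C, x2 = kg of steel scrap, x3 = kg of ferrochrome, x4 = kg of ferrosilicon, x5 = kg of scrap grade A.
Minimize 0.46x1 + 0.52x2 + 3.28x3 + 3.13x4 + 0.53x5 with:
  5.3x1 + 2.7x2 + 80.6x3 + 1.1x4 + 2.1x5 ≥ 57.7   (carbon)
  3x1 + 1x2 + 600x3 + 1x5 ≥ 473   (chromium)
  4x1 + 3x2 + 32x3 + 799x4 + 2x5 ≥ 1351   (silicon)
  x1, x2, x3, x4, x5 ≥ 0.
The optimal basis is {ferrochrome, ferrosilicon}; scrap grade C, steel scrap, scrap grade A drop out. There the chromium and silicon constraints are tight.
Solving gives x3 = 0.7883, x4 = 1.659.
Objective = 3.28·0.7883 + 3.13·1.659 = 7.7783.

£7.78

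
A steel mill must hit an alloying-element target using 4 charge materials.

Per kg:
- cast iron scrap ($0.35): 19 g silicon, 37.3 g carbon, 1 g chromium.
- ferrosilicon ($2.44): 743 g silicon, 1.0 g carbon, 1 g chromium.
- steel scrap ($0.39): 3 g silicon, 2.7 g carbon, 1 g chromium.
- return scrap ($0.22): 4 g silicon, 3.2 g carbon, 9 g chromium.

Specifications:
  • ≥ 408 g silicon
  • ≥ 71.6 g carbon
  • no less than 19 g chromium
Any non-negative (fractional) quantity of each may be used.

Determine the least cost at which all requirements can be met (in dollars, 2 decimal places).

Let x1 = kg of cast iron scrap, x2 = kg of ferrosilicon, x3 = kg of steel scrap, x4 = kg of return scrap.
Minimize 0.35x1 + 2.44x2 + 0.39x3 + 0.22x4 with:
  19x1 + 743x2 + 3x3 + 4x4 ≥ 408   (silicon)
  37.3x1 + 1x2 + 2.7x3 + 3.2x4 ≥ 71.6   (carbon)
  1x1 + 1x2 + 1x3 + 9x4 ≥ 19   (chromium)
  x1, x2, x3, x4 ≥ 0.
At the optimum only cast iron scrap, ferrosilicon, return scrap are positive (steel scrap = 0). Binding constraints: silicon, carbon, chromium.
That vertex is x1 = 1.747, x2 = 0.4944, x4 = 1.862.
Cost = 0.35·1.747 + 2.44·0.4944 + 0.22·1.862 = 2.2274.

$2.23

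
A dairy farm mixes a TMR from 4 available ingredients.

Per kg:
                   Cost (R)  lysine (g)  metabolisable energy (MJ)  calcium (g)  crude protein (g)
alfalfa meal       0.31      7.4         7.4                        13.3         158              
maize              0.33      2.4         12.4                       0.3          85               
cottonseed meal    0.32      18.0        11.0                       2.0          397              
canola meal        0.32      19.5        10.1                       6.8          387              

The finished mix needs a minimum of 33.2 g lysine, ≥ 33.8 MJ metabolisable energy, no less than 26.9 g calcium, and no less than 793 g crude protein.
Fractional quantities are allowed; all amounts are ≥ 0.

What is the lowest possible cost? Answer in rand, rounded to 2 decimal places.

R1.11

This is a linear program. Let x1 = kg of alfalfa meal, x2 = kg of maize, x3 = kg of cottonseed meal, x4 = kg of canola meal.
Minimize 0.31x1 + 0.33x2 + 0.32x3 + 0.32x4 subject to:
  7.4x1 + 2.4x2 + 18x3 + 19.5x4 ≥ 33.2   (lysine)
  7.4x1 + 12.4x2 + 11x3 + 10.1x4 ≥ 33.8   (metabolisable energy)
  13.3x1 + 0.3x2 + 2x3 + 6.8x4 ≥ 26.9   (calcium)
  158x1 + 85x2 + 397x3 + 387x4 ≥ 793   (crude protein)
  x1, x2, x3, x4 ≥ 0.
The optimal basis is {alfalfa meal, canola meal}; maize, cottonseed meal drop out. Binding constraints: metabolisable energy and calcium.
Solving gives x1 = 0.4982, x4 = 2.982.
Cost = 0.31·0.4982 + 0.32·2.982 = 1.1087.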